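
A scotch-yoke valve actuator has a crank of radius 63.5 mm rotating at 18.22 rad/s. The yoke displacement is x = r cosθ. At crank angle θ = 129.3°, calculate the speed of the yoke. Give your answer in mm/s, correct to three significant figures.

ω = 18.22 rad/s
x = r cosθ ⇒ ẋ = −rω sinθ.
|v| = rω|sinθ| = 0.0635·18.22·|sin 129.3°| = 0.89531 m/s = 895.31 mm/s.

895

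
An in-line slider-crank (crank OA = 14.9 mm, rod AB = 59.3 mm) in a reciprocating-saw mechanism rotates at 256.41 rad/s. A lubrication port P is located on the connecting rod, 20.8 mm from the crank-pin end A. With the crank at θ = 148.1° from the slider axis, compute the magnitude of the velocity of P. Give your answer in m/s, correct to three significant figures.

2.81

ω = 256.4 rad/s.  Crank-pin speed |V_A| = rω = 3.8205 m/s, perpendicular to OA.
Rod angle: sinφ = −(r/L) sinθ ⇒ φ = -7.630°; ω_rod = −rω cosθ/√(L²−r²sin²θ) = +55.185 rad/s.
V_P = V_A + ω_rod × AP, with AP = 0.0208 m along the rod.
Components: V_Px = −rω sinθ − a·ω_rod·sinφ = -1.8665 m/s;  V_Py = rω cosθ + a·ω_rod·cosφ = -2.1058 m/s.
|V_P| = √(V_Px² + V_Py²) = 2.8139 m/s.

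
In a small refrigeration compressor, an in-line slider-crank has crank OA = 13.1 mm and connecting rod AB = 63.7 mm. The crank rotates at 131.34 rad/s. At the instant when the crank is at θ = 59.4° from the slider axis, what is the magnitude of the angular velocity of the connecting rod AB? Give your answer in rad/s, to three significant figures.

14.0

ω = 131.3 rad/s
The rod makes angle φ with the slider axis where L sinφ = r sinθ; differentiating, L cosφ·φ̇ = r ω cosθ.
L cosφ = √(L² − r² sin²θ) = 0.062694 m.
|ω_rod| = r ω |cosθ| / √(L² − r² sin²θ) = 0.0131·131.3·0.50904/0.062694 = 13.97 rad/s.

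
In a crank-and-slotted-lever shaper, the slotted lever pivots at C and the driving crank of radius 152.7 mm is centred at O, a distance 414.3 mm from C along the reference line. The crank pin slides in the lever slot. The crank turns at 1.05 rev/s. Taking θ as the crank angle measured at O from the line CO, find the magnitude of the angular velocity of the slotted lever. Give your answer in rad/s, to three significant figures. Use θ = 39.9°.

1.62

ω = 6.597 rad/s (from 1.05 rev/s).
Crank pin A relative to C: A = (d + r cosθ, r sinθ); lever angle φ = atan2(r sinθ, d + r cosθ).
Differentiating tanφ: φ̇ = rω(d cosθ + r)/(d² + r² + 2dr cosθ).
d² + r² + 2dr cosθ = |CA|² = 0.292029 m²;  d cosθ + r = +0.47054 m.
|ω_lever| = |0.1527·6.597·+0.47054| / 0.292029 = 1.6232 rad/s.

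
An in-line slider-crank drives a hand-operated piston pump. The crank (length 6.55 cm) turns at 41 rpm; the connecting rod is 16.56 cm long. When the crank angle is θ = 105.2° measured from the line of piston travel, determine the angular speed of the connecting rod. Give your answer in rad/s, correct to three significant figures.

0.482

ω = 4.294 rad/s (converted from 41 rpm).
The rod makes angle φ with the slider axis where L sinφ = r sinθ; differentiating, L cosφ·φ̇ = r ω cosθ.
L cosφ = √(L² − r² sin²θ) = 0.15306 m.
|ω_rod| = r ω |cosθ| / √(L² − r² sin²θ) = 0.0655·4.294·0.26219/0.15306 = 0.48173 rad/s.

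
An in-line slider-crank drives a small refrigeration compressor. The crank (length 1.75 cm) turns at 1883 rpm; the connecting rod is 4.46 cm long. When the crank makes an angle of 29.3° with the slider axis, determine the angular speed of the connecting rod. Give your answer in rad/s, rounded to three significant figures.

68.8

ω = 197.2 rad/s (converted from 1883 rpm).
The rod makes angle φ with the slider axis where L sinφ = r sinθ; differentiating, L cosφ·φ̇ = r ω cosθ.
L cosφ = √(L² − r² sin²θ) = 0.04377 m.
|ω_rod| = r ω |cosθ| / √(L² − r² sin²θ) = 0.0175·197.2·0.87207/0.04377 = 68.753 rad/s.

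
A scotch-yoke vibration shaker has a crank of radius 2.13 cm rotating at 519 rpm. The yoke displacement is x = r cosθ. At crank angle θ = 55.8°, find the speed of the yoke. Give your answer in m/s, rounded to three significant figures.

0.957

ω = 54.35 rad/s (from 519 rpm).
x = r cosθ ⇒ ẋ = −rω sinθ.
|v| = rω|sinθ| = 0.0213·54.35·|sin 55.8°| = 0.95747 m/s.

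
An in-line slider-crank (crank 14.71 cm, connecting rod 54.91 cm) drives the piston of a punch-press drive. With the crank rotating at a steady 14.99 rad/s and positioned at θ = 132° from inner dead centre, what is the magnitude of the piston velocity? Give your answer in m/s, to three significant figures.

ω = 14.99 rad/s
For an in-line slider-crank, x = r cosθ + √(L² − r² sin²θ), so v = −rω sinθ·[1 + r cosθ/√(L² − r² sin²θ)].
With r = 0.1471 m, L = 0.5491 m, θ = 132°: √(L² − r² sin²θ) = 0.53811 m.
v = −0.1471·14.99·0.74314·[1 + 0.1471·-0.66913/0.53811] = -1.3389 m/s.
|v| = 1.3389 m/s.

1.34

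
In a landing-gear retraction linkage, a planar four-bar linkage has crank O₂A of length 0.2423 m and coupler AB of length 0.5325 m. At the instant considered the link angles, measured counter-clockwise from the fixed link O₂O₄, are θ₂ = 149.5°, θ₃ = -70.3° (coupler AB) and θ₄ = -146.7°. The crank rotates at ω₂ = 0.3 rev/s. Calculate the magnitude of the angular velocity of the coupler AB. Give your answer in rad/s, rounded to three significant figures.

0.792

ω₂ = 1.885 rad/s (from 0.3 rev/s).
Differentiating the loop-closure r₂e^{iθ₂}+r₃e^{iθ₃}=r₁+r₄e^{iθ₄} gives r₂ω₂e^{iθ₂}+r₃ω₃e^{iθ₃}=r₄ω₄e^{iθ₄}.
Eliminating the other unknown: ω₃ = r₂ω₂ sin(θ₄−θ₂) / [r₃ sin(θ₃−θ₄)].
Numerator sine = +0.89726; denominator sine = +0.97196.
Result = 0.2423·1.885·(+0.89726) / (0.5325·(+0.97196)) = +0.79178 rad/s; magnitude 0.79178 rad/s.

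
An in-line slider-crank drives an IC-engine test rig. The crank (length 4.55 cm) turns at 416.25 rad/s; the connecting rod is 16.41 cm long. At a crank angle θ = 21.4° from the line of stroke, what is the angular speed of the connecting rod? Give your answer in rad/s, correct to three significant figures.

108

ω = 416.2 rad/s
The rod makes angle φ with the slider axis where L sinφ = r sinθ; differentiating, L cosφ·φ̇ = r ω cosθ.
L cosφ = √(L² − r² sin²θ) = 0.16326 m.
|ω_rod| = r ω |cosθ| / √(L² − r² sin²θ) = 0.0455·416.2·0.93106/0.16326 = 108.01 rad/s.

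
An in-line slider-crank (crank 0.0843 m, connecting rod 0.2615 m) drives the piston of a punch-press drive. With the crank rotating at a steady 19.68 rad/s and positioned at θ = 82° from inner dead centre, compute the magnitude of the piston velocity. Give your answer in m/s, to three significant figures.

1.72

ω = 19.68 rad/s
For an in-line slider-crank, x = r cosθ + √(L² − r² sin²θ), so v = −rω sinθ·[1 + r cosθ/√(L² − r² sin²θ)].
With r = 0.0843 m, L = 0.2615 m, θ = 82°: √(L² − r² sin²θ) = 0.24782 m.
v = −0.0843·19.68·0.99027·[1 + 0.0843·0.13917/0.24782] = -1.7207 m/s.
|v| = 1.7207 m/s.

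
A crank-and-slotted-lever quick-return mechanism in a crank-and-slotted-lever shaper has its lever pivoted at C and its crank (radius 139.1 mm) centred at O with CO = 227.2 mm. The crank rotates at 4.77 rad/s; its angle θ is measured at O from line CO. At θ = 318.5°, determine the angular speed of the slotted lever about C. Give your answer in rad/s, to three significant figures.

ω = 4.77 rad/s
Crank pin A relative to C: A = (d + r cosθ, r sinθ); lever angle φ = atan2(r sinθ, d + r cosθ).
Differentiating tanφ: φ̇ = rω(d cosθ + r)/(d² + r² + 2dr cosθ).
d² + r² + 2dr cosθ = |CA|² = 0.118308 m²;  d cosθ + r = +0.30926 m.
|ω_lever| = |0.1391·4.77·+0.30926| / 0.118308 = 1.7344 rad/s.

1.73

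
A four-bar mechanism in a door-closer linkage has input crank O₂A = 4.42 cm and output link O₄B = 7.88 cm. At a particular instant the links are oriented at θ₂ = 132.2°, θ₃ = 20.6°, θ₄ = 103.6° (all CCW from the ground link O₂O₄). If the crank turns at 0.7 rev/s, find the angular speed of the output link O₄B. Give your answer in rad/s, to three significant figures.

2.31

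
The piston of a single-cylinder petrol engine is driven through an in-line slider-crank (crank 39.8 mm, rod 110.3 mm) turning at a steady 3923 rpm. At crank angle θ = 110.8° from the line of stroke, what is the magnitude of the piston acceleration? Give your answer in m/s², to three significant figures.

4270

ω = 2π·3923/60 = 410.8 rad/s
x(θ) = r cosθ + √(L² − r² sin²θ); with ω constant, a = ω²·d²x/dθ².
d²x/dθ² = −r cosθ − r²(cos2θ)/√u − r⁴ sin²2θ/(4u^{3/2}),  u = L² − r² sin²θ = 0.0107818 m².
Substituting r = 0.0398 m, L = 0.1103 m, θ = 110.8°: d²x/dθ² = +0.025294 m.
a = ω²·d²x/dθ² = (410.8)²·(+0.025294) = +4268.9 m/s²;  |a| = 4268.9 m/s².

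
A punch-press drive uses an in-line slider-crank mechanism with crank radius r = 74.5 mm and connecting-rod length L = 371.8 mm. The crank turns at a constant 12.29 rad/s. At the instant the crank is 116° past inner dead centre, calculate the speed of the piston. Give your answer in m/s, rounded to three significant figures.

ω = 12.29 rad/s
For an in-line slider-crank, x = r cosθ + √(L² − r² sin²θ), so v = −rω sinθ·[1 + r cosθ/√(L² − r² sin²θ)].
With r = 0.0745 m, L = 0.3718 m, θ = 116°: √(L² − r² sin²θ) = 0.36572 m.
v = −0.0745·12.29·0.89879·[1 + 0.0745·-0.43837/0.36572] = -0.74945 m/s.
|v| = 0.74945 m/s.

0.749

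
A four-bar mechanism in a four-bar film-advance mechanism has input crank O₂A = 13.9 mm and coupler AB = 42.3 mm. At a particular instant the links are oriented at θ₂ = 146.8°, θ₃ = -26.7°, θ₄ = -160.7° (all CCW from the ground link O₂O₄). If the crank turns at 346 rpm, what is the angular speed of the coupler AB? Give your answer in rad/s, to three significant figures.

13.1

ω₂ = 36.23 rad/s (from 346 rpm).
Differentiating the loop-closure r₂e^{iθ₂}+r₃e^{iθ₃}=r₁+r₄e^{iθ₄} gives r₂ω₂e^{iθ₂}+r₃ω₃e^{iθ₃}=r₄ω₄e^{iθ₄}.
Eliminating the other unknown: ω₃ = r₂ω₂ sin(θ₄−θ₂) / [r₃ sin(θ₃−θ₄)].
Numerator sine = +0.79335; denominator sine = +0.71934.
Result = 0.0139·36.23·(+0.79335) / (0.0423·(+0.71934)) = +13.131 rad/s; magnitude 13.131 rad/s.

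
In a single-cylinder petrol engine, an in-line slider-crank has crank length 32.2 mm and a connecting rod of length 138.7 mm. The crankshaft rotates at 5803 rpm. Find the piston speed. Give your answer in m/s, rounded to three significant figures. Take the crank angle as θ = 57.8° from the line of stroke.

ω = 2π·5803/60 = 607.7 rad/s
For an in-line slider-crank, x = r cosθ + √(L² − r² sin²θ), so v = −rω sinθ·[1 + r cosθ/√(L² − r² sin²θ)].
With r = 0.0322 m, L = 0.1387 m, θ = 57.8°: √(L² − r² sin²θ) = 0.136 m.
v = −0.0322·607.7·0.84619·[1 + 0.0322·0.53288/0.136] = -18.647 m/s.
|v| = 18.647 m/s.

18.6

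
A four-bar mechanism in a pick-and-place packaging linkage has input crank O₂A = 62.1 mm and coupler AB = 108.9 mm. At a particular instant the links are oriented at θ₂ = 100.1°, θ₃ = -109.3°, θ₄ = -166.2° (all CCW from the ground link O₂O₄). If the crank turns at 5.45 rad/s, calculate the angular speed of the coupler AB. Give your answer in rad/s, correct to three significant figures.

ω₂ = 5.45 rad/s
Differentiating the loop-closure r₂e^{iθ₂}+r₃e^{iθ₃}=r₁+r₄e^{iθ₄} gives r₂ω₂e^{iθ₂}+r₃ω₃e^{iθ₃}=r₄ω₄e^{iθ₄}.
Eliminating the other unknown: ω₃ = r₂ω₂ sin(θ₄−θ₂) / [r₃ sin(θ₃−θ₄)].
Numerator sine = +0.99792; denominator sine = +0.83772.
Result = 0.0621·5.45·(+0.99792) / (0.1089·(+0.83772)) = +3.7022 rad/s; magnitude 3.7022 rad/s.

3.70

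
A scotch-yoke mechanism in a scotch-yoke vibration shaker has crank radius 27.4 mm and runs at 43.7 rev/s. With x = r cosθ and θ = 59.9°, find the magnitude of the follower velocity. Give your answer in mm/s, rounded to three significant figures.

6510

ω = 274.6 rad/s (from 43.7 rev/s).
x = r cosθ ⇒ ẋ = −rω sinθ.
|v| = rω|sinθ| = 0.0274·274.6·|sin 59.9°| = 6.5088 m/s = 6508.8 mm/s.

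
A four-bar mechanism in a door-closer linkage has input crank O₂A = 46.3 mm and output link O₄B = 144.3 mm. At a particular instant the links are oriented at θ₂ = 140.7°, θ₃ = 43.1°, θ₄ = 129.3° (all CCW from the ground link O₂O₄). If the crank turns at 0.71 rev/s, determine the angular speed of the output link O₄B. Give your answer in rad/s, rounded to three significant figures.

ω₂ = 4.461 rad/s (from 0.71 rev/s).
Differentiating the loop-closure r₂e^{iθ₂}+r₃e^{iθ₃}=r₁+r₄e^{iθ₄} gives r₂ω₂e^{iθ₂}+r₃ω₃e^{iθ₃}=r₄ω₄e^{iθ₄}.
Eliminating the other unknown: ω₄ = r₂ω₂ sin(θ₂−θ₃) / [r₄ sin(θ₄−θ₃)].
Numerator sine = +0.99122; denominator sine = +0.99780.
Result = 0.0463·4.461·(+0.99122) / (0.1443·(+0.99780)) = +1.4219 rad/s; magnitude 1.4219 rad/s.

1.42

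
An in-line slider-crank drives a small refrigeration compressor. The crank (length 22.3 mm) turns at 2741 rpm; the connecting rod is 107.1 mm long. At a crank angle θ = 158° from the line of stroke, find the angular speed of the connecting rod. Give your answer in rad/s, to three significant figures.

ω = 287 rad/s (converted from 2741 rpm).
The rod makes angle φ with the slider axis where L sinφ = r sinθ; differentiating, L cosφ·φ̇ = r ω cosθ.
L cosφ = √(L² − r² sin²θ) = 0.10677 m.
|ω_rod| = r ω |cosθ| / √(L² − r² sin²θ) = 0.0223·287·0.92718/0.10677 = 55.583 rad/s.

55.6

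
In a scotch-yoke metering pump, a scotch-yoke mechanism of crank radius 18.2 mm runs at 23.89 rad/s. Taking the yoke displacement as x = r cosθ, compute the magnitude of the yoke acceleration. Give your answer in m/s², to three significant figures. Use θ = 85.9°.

0.743

ω = 23.89 rad/s
x = r cosθ ⇒ ẍ = −rω² cosθ (ω constant).
|a| = rω²|cosθ| = 0.0182·(23.89)²·|cos 85.9°| = 0.74267 m/s².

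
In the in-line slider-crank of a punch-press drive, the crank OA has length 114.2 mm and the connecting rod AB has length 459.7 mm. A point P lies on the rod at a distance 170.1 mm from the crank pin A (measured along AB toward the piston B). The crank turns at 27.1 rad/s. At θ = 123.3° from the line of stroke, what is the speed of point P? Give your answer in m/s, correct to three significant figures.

ω = 27.1 rad/s.  Crank-pin speed |V_A| = rω = 3.0948 m/s, perpendicular to OA.
Rod angle: sinφ = −(r/L) sinθ ⇒ φ = -11.984°; ω_rod = −rω cosθ/√(L²−r²sin²θ) = +3.7785 rad/s.
V_P = V_A + ω_rod × AP, with AP = 0.1701 m along the rod.
Components: V_Px = −rω sinθ − a·ω_rod·sinφ = -2.4532 m/s;  V_Py = rω cosθ + a·ω_rod·cosφ = -1.0704 m/s.
|V_P| = √(V_Px² + V_Py²) = 2.6766 m/s.

2.68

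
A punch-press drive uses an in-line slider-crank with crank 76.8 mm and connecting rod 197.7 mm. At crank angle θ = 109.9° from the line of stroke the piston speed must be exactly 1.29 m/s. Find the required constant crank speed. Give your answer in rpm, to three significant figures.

199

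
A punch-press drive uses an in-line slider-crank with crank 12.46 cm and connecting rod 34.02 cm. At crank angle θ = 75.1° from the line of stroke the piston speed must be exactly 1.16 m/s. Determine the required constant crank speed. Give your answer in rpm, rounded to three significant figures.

For an in-line slider-crank, |v_piston| = rω|sinθ|·[1 + r cosθ/√(L² − r² sin²θ)].
With r = 0.1246 m, L = 0.3402 m, θ = 75.1°: the bracketed kinematic factor |dx/dθ| = 0.13254 m.
ω = v/|dx/dθ| = 1.16/0.13254 = 8.7524 rad/s.
N = 60ω/(2π) = 83.579 rpm.

83.6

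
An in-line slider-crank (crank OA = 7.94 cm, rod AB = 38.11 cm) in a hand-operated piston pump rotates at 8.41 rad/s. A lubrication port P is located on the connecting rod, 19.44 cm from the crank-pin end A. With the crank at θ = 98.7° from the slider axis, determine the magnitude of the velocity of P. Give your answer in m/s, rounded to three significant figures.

ω = 8.41 rad/s.  Crank-pin speed |V_A| = rω = 0.66775 m/s, perpendicular to OA.
Rod angle: sinφ = −(r/L) sinθ ⇒ φ = -11.885°; ω_rod = −rω cosθ/√(L²−r²sin²θ) = +0.27084 rad/s.
V_P = V_A + ω_rod × AP, with AP = 0.1944 m along the rod.
Components: V_Px = −rω sinθ − a·ω_rod·sinφ = -0.64923 m/s;  V_Py = rω cosθ + a·ω_rod·cosφ = -0.049482 m/s.
|V_P| = √(V_Px² + V_Py²) = 0.65111 m/s.

0.651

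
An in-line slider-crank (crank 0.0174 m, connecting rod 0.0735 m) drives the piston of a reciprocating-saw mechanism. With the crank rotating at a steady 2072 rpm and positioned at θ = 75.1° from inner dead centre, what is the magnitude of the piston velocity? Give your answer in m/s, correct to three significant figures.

3.88

ω = 2π·2072/60 = 217 rad/s
For an in-line slider-crank, x = r cosθ + √(L² − r² sin²θ), so v = −rω sinθ·[1 + r cosθ/√(L² − r² sin²θ)].
With r = 0.0174 m, L = 0.0735 m, θ = 75.1°: √(L² − r² sin²θ) = 0.071551 m.
v = −0.0174·217·0.96638·[1 + 0.0174·0.25713/0.071551] = -3.8766 m/s.
|v| = 3.8766 m/s.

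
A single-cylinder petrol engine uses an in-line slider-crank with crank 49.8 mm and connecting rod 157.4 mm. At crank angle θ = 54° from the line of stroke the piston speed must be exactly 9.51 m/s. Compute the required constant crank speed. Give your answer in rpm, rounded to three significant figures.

For an in-line slider-crank, |v_piston| = rω|sinθ|·[1 + r cosθ/√(L² − r² sin²θ)].
With r = 0.0498 m, L = 0.1574 m, θ = 54°: the bracketed kinematic factor |dx/dθ| = 0.04804 m.
ω = v/|dx/dθ| = 9.51/0.04804 = 197.96 rad/s.
N = 60ω/(2π) = 1890.4 rpm.

1890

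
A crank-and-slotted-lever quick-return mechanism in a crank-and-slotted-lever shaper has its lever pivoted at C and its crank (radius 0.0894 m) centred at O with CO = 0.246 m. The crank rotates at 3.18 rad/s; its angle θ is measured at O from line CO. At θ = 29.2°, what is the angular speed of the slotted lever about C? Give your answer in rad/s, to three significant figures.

0.809

ω = 3.18 rad/s
Crank pin A relative to C: A = (d + r cosθ, r sinθ); lever angle φ = atan2(r sinθ, d + r cosθ).
Differentiating tanφ: φ̇ = rω(d cosθ + r)/(d² + r² + 2dr cosθ).
d² + r² + 2dr cosθ = |CA|² = 0.106904 m²;  d cosθ + r = +0.30414 m.
|ω_lever| = |0.0894·3.18·+0.30414| / 0.106904 = 0.80881 rad/s.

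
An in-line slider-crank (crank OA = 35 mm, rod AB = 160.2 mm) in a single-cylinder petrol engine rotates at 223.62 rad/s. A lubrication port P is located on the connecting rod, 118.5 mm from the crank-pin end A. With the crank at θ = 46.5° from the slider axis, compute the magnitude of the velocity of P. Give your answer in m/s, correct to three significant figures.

ω = 223.6 rad/s.  Crank-pin speed |V_A| = rω = 7.8267 m/s, perpendicular to OA.
Rod angle: sinφ = −(r/L) sinθ ⇒ φ = -9.119°; ω_rod = −rω cosθ/√(L²−r²sin²θ) = -34.061 rad/s.
V_P = V_A + ω_rod × AP, with AP = 0.1185 m along the rod.
Components: V_Px = −rω sinθ − a·ω_rod·sinφ = -6.3169 m/s;  V_Py = rω cosθ + a·ω_rod·cosφ = +1.4024 m/s.
|V_P| = √(V_Px² + V_Py²) = 6.4707 m/s.

6.47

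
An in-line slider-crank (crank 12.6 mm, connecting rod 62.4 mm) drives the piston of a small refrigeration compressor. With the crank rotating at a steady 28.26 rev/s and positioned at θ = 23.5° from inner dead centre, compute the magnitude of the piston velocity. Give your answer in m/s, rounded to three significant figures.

ω = 2π·28.3 = 177.6 rad/s
For an in-line slider-crank, x = r cosθ + √(L² − r² sin²θ), so v = −rω sinθ·[1 + r cosθ/√(L² − r² sin²θ)].
With r = 0.0126 m, L = 0.0624 m, θ = 23.5°: √(L² − r² sin²θ) = 0.062197 m.
v = −0.0126·177.6·0.39875·[1 + 0.0126·0.91706/0.062197] = -1.0579 m/s.
|v| = 1.0579 m/s.

1.06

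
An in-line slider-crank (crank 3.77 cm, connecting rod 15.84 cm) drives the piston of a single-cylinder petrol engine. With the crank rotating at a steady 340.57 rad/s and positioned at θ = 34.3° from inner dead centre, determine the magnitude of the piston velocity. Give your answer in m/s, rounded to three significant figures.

ω = 340.6 rad/s
For an in-line slider-crank, x = r cosθ + √(L² − r² sin²θ), so v = −rω sinθ·[1 + r cosθ/√(L² − r² sin²θ)].
With r = 0.0377 m, L = 0.1584 m, θ = 34.3°: √(L² − r² sin²θ) = 0.15697 m.
v = −0.0377·340.6·0.56353·[1 + 0.0377·0.82610/0.15697] = -8.6709 m/s.
|v| = 8.6709 m/s.

8.67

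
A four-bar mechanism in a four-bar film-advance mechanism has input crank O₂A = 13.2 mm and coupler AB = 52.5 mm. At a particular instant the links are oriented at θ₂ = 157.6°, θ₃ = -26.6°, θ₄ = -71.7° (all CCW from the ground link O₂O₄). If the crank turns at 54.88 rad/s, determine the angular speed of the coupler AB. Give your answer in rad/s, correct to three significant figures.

14.8

ω₂ = 54.88 rad/s
Differentiating the loop-closure r₂e^{iθ₂}+r₃e^{iθ₃}=r₁+r₄e^{iθ₄} gives r₂ω₂e^{iθ₂}+r₃ω₃e^{iθ₃}=r₄ω₄e^{iθ₄}.
Eliminating the other unknown: ω₃ = r₂ω₂ sin(θ₄−θ₂) / [r₃ sin(θ₃−θ₄)].
Numerator sine = +0.75813; denominator sine = +0.70834.
Result = 0.0132·54.88·(+0.75813) / (0.0525·(+0.70834)) = +14.768 rad/s; magnitude 14.768 rad/s.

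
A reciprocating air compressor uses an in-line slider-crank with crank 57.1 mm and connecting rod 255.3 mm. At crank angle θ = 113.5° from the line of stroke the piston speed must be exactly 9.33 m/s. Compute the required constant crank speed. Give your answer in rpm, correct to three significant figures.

For an in-line slider-crank, |v_piston| = rω|sinθ|·[1 + r cosθ/√(L² − r² sin²θ)].
With r = 0.0571 m, L = 0.2553 m, θ = 113.5°: the bracketed kinematic factor |dx/dθ| = 0.047593 m.
ω = v/|dx/dθ| = 9.33/0.047593 = 196.04 rad/s.
N = 60ω/(2π) = 1872 rpm.

1870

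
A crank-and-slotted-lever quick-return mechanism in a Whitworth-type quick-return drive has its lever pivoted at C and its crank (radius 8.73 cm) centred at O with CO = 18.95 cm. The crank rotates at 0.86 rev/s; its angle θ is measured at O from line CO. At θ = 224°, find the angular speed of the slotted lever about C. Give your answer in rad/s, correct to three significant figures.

ω = 5.404 rad/s (from 0.86 rev/s).
Crank pin A relative to C: A = (d + r cosθ, r sinθ); lever angle φ = atan2(r sinθ, d + r cosθ).
Differentiating tanφ: φ̇ = rω(d cosθ + r)/(d² + r² + 2dr cosθ).
d² + r² + 2dr cosθ = |CA|² = 0.019731 m²;  d cosθ + r = -0.049015 m.
|ω_lever| = |0.0873·5.404·-0.049015| / 0.019731 = 1.1719 rad/s.

1.17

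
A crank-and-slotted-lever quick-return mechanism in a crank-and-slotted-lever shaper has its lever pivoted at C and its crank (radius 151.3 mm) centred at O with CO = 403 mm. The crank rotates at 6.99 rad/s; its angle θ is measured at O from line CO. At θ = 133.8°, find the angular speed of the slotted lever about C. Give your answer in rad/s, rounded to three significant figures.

ω = 6.99 rad/s
Crank pin A relative to C: A = (d + r cosθ, r sinθ); lever angle φ = atan2(r sinθ, d + r cosθ).
Differentiating tanφ: φ̇ = rω(d cosθ + r)/(d² + r² + 2dr cosθ).
d² + r² + 2dr cosθ = |CA|² = 0.100895 m²;  d cosθ + r = -0.12763 m.
|ω_lever| = |0.1513·6.99·-0.12763| / 0.100895 = 1.3379 rad/s.

1.34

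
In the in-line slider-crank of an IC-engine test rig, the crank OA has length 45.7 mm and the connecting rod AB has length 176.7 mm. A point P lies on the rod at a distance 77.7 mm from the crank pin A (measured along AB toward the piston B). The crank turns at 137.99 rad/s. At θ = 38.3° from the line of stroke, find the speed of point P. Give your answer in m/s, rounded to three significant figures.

ω = 138 rad/s.  Crank-pin speed |V_A| = rω = 6.3061 m/s, perpendicular to OA.
Rod angle: sinφ = −(r/L) sinθ ⇒ φ = -9.224°; ω_rod = −rω cosθ/√(L²−r²sin²θ) = -28.374 rad/s.
V_P = V_A + ω_rod × AP, with AP = 0.0777 m along the rod.
Components: V_Px = −rω sinθ − a·ω_rod·sinφ = -4.2618 m/s;  V_Py = rω cosθ + a·ω_rod·cosφ = +2.7727 m/s.
|V_P| = √(V_Px² + V_Py²) = 5.0844 m/s.

5.08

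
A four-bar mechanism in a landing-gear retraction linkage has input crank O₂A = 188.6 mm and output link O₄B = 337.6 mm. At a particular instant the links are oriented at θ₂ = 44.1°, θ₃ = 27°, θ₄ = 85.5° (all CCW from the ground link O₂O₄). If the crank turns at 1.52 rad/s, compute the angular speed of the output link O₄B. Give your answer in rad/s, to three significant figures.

0.293

ω₂ = 1.52 rad/s
Differentiating the loop-closure r₂e^{iθ₂}+r₃e^{iθ₃}=r₁+r₄e^{iθ₄} gives r₂ω₂e^{iθ₂}+r₃ω₃e^{iθ₃}=r₄ω₄e^{iθ₄}.
Eliminating the other unknown: ω₄ = r₂ω₂ sin(θ₂−θ₃) / [r₄ sin(θ₄−θ₃)].
Numerator sine = +0.29404; denominator sine = +0.85264.
Result = 0.1886·1.52·(+0.29404) / (0.3376·(+0.85264)) = +0.29284 rad/s; magnitude 0.29284 rad/s.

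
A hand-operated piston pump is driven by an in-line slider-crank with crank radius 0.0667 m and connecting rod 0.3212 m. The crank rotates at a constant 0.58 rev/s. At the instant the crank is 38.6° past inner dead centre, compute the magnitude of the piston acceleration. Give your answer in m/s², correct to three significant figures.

0.735

ω = 2π·0.58 = 3.644 rad/s
x(θ) = r cosθ + √(L² − r² sin²θ); with ω constant, a = ω²·d²x/dθ².
d²x/dθ² = −r cosθ − r²(cos2θ)/√u − r⁴ sin²2θ/(4u^{3/2}),  u = L² − r² sin²θ = 0.101438 m².
Substituting r = 0.0667 m, L = 0.3212 m, θ = 38.6°: d²x/dθ² = -0.055368 m.
a = ω²·d²x/dθ² = (3.644)²·(-0.055368) = -0.73531 m/s²;  |a| = 0.73531 m/s².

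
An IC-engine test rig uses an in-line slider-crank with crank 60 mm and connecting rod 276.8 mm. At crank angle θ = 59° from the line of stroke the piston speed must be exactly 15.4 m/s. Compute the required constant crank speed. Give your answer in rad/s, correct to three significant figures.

269

For an in-line slider-crank, |v_piston| = rω|sinθ|·[1 + r cosθ/√(L² − r² sin²θ)].
With r = 0.06 m, L = 0.2768 m, θ = 59°: the bracketed kinematic factor |dx/dθ| = 0.057274 m.
ω = v/|dx/dθ| = 15.4/0.057274 = 268.89 rad/s.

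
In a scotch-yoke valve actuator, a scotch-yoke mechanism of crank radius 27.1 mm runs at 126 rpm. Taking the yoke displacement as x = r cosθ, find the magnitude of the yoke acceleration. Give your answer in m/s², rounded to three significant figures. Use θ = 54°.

ω = 13.19 rad/s (from 126 rpm).
x = r cosθ ⇒ ẍ = −rω² cosθ (ω constant).
|a| = rω²|cosθ| = 0.0271·(13.19)²·|cos 54°| = 2.7732 m/s².

2.77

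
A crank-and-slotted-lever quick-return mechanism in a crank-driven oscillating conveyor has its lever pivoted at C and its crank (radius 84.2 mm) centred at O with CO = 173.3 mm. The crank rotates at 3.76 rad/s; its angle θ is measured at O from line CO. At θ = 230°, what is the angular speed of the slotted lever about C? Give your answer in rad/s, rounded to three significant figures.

ω = 3.76 rad/s
Crank pin A relative to C: A = (d + r cosθ, r sinθ); lever angle φ = atan2(r sinθ, d + r cosθ).
Differentiating tanφ: φ̇ = rω(d cosθ + r)/(d² + r² + 2dr cosθ).
d² + r² + 2dr cosθ = |CA|² = 0.0183636 m²;  d cosθ + r = -0.027195 m.
|ω_lever| = |0.0842·3.76·-0.027195| / 0.0183636 = 0.46885 rad/s.

0.469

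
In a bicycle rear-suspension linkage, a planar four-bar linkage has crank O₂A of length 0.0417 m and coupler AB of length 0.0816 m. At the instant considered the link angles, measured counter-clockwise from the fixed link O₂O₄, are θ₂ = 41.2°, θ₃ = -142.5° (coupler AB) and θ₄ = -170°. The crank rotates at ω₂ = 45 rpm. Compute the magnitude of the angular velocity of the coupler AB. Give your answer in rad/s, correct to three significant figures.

ω₂ = 4.712 rad/s (from 45 rpm).
Differentiating the loop-closure r₂e^{iθ₂}+r₃e^{iθ₃}=r₁+r₄e^{iθ₄} gives r₂ω₂e^{iθ₂}+r₃ω₃e^{iθ₃}=r₄ω₄e^{iθ₄}.
Eliminating the other unknown: ω₃ = r₂ω₂ sin(θ₄−θ₂) / [r₃ sin(θ₃−θ₄)].
Numerator sine = +0.51803; denominator sine = +0.46175.
Result = 0.0417·4.712·(+0.51803) / (0.0816·(+0.46175)) = +2.7017 rad/s; magnitude 2.7017 rad/s.

2.70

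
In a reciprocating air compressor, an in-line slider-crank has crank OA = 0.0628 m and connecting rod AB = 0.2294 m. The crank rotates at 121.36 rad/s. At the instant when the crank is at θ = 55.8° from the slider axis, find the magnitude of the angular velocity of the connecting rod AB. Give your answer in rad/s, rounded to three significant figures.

19.2

ω = 121.4 rad/s
The rod makes angle φ with the slider axis where L sinφ = r sinθ; differentiating, L cosφ·φ̇ = r ω cosθ.
L cosφ = √(L² − r² sin²θ) = 0.22344 m.
|ω_rod| = r ω |cosθ| / √(L² − r² sin²θ) = 0.0628·121.4·0.56208/0.22344 = 19.172 rad/s.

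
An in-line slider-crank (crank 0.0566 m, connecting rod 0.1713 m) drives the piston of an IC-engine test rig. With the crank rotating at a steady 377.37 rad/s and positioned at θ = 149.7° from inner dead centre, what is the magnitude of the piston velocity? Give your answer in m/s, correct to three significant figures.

ω = 377.4 rad/s
For an in-line slider-crank, x = r cosθ + √(L² − r² sin²θ), so v = −rω sinθ·[1 + r cosθ/√(L² − r² sin²θ)].
With r = 0.0566 m, L = 0.1713 m, θ = 149.7°: √(L² − r² sin²θ) = 0.1689 m.
v = −0.0566·377.4·0.50453·[1 + 0.0566·-0.86340/0.1689] = -7.6584 m/s.
|v| = 7.6584 m/s.

7.66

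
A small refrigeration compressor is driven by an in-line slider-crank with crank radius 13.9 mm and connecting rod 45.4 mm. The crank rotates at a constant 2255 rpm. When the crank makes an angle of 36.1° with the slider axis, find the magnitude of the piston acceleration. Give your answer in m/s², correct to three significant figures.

ω = 2π·2255/60 = 236.1 rad/s
x(θ) = r cosθ + √(L² − r² sin²θ); with ω constant, a = ω²·d²x/dθ².
d²x/dθ² = −r cosθ − r²(cos2θ)/√u − r⁴ sin²2θ/(4u^{3/2}),  u = L² − r² sin²θ = 0.00199409 m².
Substituting r = 0.0139 m, L = 0.0454 m, θ = 36.1°: d²x/dθ² = -0.012649 m.
a = ω²·d²x/dθ² = (236.1)²·(-0.012649) = -705.34 m/s²;  |a| = 705.34 m/s².

705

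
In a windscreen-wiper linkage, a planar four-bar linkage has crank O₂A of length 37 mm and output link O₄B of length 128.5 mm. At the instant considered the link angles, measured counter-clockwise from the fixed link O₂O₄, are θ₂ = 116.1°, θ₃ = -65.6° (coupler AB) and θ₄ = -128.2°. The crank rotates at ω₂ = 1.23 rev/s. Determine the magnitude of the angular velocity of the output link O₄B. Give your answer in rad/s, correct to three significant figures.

ω₂ = 7.728 rad/s (from 1.23 rev/s).
Differentiating the loop-closure r₂e^{iθ₂}+r₃e^{iθ₃}=r₁+r₄e^{iθ₄} gives r₂ω₂e^{iθ₂}+r₃ω₃e^{iθ₃}=r₄ω₄e^{iθ₄}.
Eliminating the other unknown: ω₄ = r₂ω₂ sin(θ₂−θ₃) / [r₄ sin(θ₄−θ₃)].
Numerator sine = -0.02967; denominator sine = -0.88782.
Result = 0.037·7.728·(-0.02967) / (0.1285·(-0.88782)) = +0.074357 rad/s; magnitude 0.074357 rad/s.

0.0744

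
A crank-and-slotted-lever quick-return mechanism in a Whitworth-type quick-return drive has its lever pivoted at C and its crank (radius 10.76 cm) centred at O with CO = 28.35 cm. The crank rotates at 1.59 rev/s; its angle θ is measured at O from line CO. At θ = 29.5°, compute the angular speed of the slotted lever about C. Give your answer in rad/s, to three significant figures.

2.63

ω = 9.99 rad/s (from 1.59 rev/s).
Crank pin A relative to C: A = (d + r cosθ, r sinθ); lever angle φ = atan2(r sinθ, d + r cosθ).
Differentiating tanφ: φ̇ = rω(d cosθ + r)/(d² + r² + 2dr cosθ).
d² + r² + 2dr cosθ = |CA|² = 0.14505 m²;  d cosθ + r = +0.35435 m.
|ω_lever| = |0.1076·9.99·+0.35435| / 0.14505 = 2.626 rad/s.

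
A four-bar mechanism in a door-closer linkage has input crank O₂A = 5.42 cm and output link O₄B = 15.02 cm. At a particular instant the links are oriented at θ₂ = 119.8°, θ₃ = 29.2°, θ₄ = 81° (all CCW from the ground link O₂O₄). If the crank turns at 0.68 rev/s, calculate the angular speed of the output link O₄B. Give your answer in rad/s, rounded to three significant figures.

1.96

ω₂ = 4.273 rad/s (from 0.68 rev/s).
Differentiating the loop-closure r₂e^{iθ₂}+r₃e^{iθ₃}=r₁+r₄e^{iθ₄} gives r₂ω₂e^{iθ₂}+r₃ω₃e^{iθ₃}=r₄ω₄e^{iθ₄}.
Eliminating the other unknown: ω₄ = r₂ω₂ sin(θ₂−θ₃) / [r₄ sin(θ₄−θ₃)].
Numerator sine = +0.99995; denominator sine = +0.78586.
Result = 0.0542·4.273·(+0.99995) / (0.1502·(+0.78586)) = +1.9618 rad/s; magnitude 1.9618 rad/s.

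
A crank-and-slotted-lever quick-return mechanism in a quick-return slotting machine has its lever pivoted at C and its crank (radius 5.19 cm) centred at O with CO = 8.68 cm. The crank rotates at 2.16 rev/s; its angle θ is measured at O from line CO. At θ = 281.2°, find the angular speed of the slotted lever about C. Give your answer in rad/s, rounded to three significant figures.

4.04

ω = 13.57 rad/s (from 2.16 rev/s).
Crank pin A relative to C: A = (d + r cosθ, r sinθ); lever angle φ = atan2(r sinθ, d + r cosθ).
Differentiating tanφ: φ̇ = rω(d cosθ + r)/(d² + r² + 2dr cosθ).
d² + r² + 2dr cosθ = |CA|² = 0.0119779 m²;  d cosθ + r = +0.06876 m.
|ω_lever| = |0.0519·13.57·+0.06876| / 0.0119779 = 4.0435 rad/s.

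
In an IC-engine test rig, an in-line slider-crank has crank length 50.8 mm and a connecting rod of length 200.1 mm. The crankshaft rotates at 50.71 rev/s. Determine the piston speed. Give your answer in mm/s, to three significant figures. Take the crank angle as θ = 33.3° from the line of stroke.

ω = 2π·50.7 = 318.6 rad/s
For an in-line slider-crank, x = r cosθ + √(L² − r² sin²θ), so v = −rω sinθ·[1 + r cosθ/√(L² − r² sin²θ)].
With r = 0.0508 m, L = 0.2001 m, θ = 33.3°: √(L² − r² sin²θ) = 0.19815 m.
v = −0.0508·318.6·0.54902·[1 + 0.0508·0.83581/0.19815] = -10.791 m/s.
|v| = 10.791 m/s = 10791 mm/s.

10800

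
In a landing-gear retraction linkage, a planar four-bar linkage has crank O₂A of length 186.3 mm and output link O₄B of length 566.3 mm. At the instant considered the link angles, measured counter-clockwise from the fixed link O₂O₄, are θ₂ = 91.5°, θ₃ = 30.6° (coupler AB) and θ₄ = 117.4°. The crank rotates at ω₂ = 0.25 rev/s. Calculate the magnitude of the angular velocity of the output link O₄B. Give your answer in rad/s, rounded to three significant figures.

0.452

ω₂ = 1.571 rad/s (from 0.25 rev/s).
Differentiating the loop-closure r₂e^{iθ₂}+r₃e^{iθ₃}=r₁+r₄e^{iθ₄} gives r₂ω₂e^{iθ₂}+r₃ω₃e^{iθ₃}=r₄ω₄e^{iθ₄}.
Eliminating the other unknown: ω₄ = r₂ω₂ sin(θ₂−θ₃) / [r₄ sin(θ₄−θ₃)].
Numerator sine = +0.87377; denominator sine = +0.99844.
Result = 0.1863·1.571·(+0.87377) / (0.5663·(+0.99844)) = +0.45223 rad/s; magnitude 0.45223 rad/s.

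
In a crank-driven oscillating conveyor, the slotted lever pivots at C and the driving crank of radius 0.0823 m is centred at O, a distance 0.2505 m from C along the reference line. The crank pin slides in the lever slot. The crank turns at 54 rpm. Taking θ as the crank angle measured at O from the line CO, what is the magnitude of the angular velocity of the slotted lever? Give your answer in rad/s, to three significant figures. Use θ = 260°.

ω = 5.655 rad/s (from 54 rpm).
Crank pin A relative to C: A = (d + r cosθ, r sinθ); lever angle φ = atan2(r sinθ, d + r cosθ).
Differentiating tanφ: φ̇ = rω(d cosθ + r)/(d² + r² + 2dr cosθ).
d² + r² + 2dr cosθ = |CA|² = 0.0623636 m²;  d cosθ + r = +0.038801 m.
|ω_lever| = |0.0823·5.655·+0.038801| / 0.0623636 = 0.28956 rad/s.

0.290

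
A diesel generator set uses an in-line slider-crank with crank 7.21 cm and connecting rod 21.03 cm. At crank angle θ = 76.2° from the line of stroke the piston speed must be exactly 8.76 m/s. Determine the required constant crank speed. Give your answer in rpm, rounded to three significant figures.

1100

For an in-line slider-crank, |v_piston| = rω|sinθ|·[1 + r cosθ/√(L² − r² sin²θ)].
With r = 0.0721 m, L = 0.2103 m, θ = 76.2°: the bracketed kinematic factor |dx/dθ| = 0.076091 m.
ω = v/|dx/dθ| = 8.76/0.076091 = 115.12 rad/s.
N = 60ω/(2π) = 1099.4 rpm.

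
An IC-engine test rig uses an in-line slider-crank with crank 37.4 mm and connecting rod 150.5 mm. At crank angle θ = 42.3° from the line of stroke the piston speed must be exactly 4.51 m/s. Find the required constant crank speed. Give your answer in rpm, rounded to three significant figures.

For an in-line slider-crank, |v_piston| = rω|sinθ|·[1 + r cosθ/√(L² − r² sin²θ)].
With r = 0.0374 m, L = 0.1505 m, θ = 42.3°: the bracketed kinematic factor |dx/dθ| = 0.029863 m.
ω = v/|dx/dθ| = 4.51/0.029863 = 151.02 rad/s.
N = 60ω/(2π) = 1442.2 rpm.

1440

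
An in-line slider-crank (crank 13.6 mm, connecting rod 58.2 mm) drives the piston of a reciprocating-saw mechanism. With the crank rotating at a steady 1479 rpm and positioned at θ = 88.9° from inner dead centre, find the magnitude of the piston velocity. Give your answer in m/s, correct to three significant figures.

ω = 2π·1479/60 = 154.9 rad/s
For an in-line slider-crank, x = r cosθ + √(L² − r² sin²θ), so v = −rω sinθ·[1 + r cosθ/√(L² − r² sin²θ)].
With r = 0.0136 m, L = 0.0582 m, θ = 88.9°: √(L² − r² sin²θ) = 0.056589 m.
v = −0.0136·154.9·0.99982·[1 + 0.0136·0.01920/0.056589] = -2.1157 m/s.
|v| = 2.1157 m/s.

2.12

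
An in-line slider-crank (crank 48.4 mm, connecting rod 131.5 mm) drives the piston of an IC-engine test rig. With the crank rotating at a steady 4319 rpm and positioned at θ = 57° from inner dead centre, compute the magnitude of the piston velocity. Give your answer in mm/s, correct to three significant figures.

ω = 2π·4319/60 = 452.3 rad/s
For an in-line slider-crank, x = r cosθ + √(L² − r² sin²θ), so v = −rω sinθ·[1 + r cosθ/√(L² − r² sin²θ)].
With r = 0.0484 m, L = 0.1315 m, θ = 57°: √(L² − r² sin²θ) = 0.12508 m.
v = −0.0484·452.3·0.83867·[1 + 0.0484·0.54464/0.12508] = -22.228 m/s.
|v| = 22.228 m/s = 22228 mm/s.

22200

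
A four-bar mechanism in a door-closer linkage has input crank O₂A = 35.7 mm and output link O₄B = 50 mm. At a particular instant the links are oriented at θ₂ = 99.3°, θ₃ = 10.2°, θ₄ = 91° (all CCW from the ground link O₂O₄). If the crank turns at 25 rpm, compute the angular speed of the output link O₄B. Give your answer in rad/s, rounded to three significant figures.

ω₂ = 2.618 rad/s (from 25 rpm).
Differentiating the loop-closure r₂e^{iθ₂}+r₃e^{iθ₃}=r₁+r₄e^{iθ₄} gives r₂ω₂e^{iθ₂}+r₃ω₃e^{iθ₃}=r₄ω₄e^{iθ₄}.
Eliminating the other unknown: ω₄ = r₂ω₂ sin(θ₂−θ₃) / [r₄ sin(θ₄−θ₃)].
Numerator sine = +0.99988; denominator sine = +0.98714.
Result = 0.0357·2.618·(+0.99988) / (0.05·(+0.98714)) = +1.8934 rad/s; magnitude 1.8934 rad/s.

1.89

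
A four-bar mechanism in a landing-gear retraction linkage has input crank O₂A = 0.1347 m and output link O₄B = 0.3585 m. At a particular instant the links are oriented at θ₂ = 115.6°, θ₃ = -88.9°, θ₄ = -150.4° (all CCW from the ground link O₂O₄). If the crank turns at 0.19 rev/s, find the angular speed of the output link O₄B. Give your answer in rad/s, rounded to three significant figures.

ω₂ = 1.194 rad/s (from 0.19 rev/s).
Differentiating the loop-closure r₂e^{iθ₂}+r₃e^{iθ₃}=r₁+r₄e^{iθ₄} gives r₂ω₂e^{iθ₂}+r₃ω₃e^{iθ₃}=r₄ω₄e^{iθ₄}.
Eliminating the other unknown: ω₄ = r₂ω₂ sin(θ₂−θ₃) / [r₄ sin(θ₄−θ₃)].
Numerator sine = -0.41469; denominator sine = -0.87882.
Result = 0.1347·1.194·(-0.41469) / (0.3585·(-0.87882)) = +0.21166 rad/s; magnitude 0.21166 rad/s.

0.212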